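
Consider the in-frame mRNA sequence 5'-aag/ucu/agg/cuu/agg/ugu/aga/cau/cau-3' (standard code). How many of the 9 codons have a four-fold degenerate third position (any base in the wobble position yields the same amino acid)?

2

Codon 1 AAG (Lys): third position 2-fold.
Codon 2 UCU (Ser): third position 4-fold.
Codon 3 AGG (Arg): third position 2-fold.
Codon 4 CUU (Leu): third position 4-fold.
Codon 5 AGG (Arg): third position 2-fold.
Codon 6 UGU (Cys): third position 2-fold.
Codon 7 AGA (Arg): third position 2-fold.
Codon 8 CAU (His): third position 2-fold.
Codon 9 CAU (His): third position 2-fold.
Four-fold degenerate third positions: 2.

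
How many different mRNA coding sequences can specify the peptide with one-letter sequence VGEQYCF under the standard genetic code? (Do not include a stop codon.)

Val: 4 codons.
Gly: 4 codons.
Glu: 2 codons.
Gln: 2 codons.
Tyr: 2 codons.
Cys: 2 codons.
Phe: 2 codons.
4 × 4 × 2 × 2 × 2 × 2 × 2 = 512.

512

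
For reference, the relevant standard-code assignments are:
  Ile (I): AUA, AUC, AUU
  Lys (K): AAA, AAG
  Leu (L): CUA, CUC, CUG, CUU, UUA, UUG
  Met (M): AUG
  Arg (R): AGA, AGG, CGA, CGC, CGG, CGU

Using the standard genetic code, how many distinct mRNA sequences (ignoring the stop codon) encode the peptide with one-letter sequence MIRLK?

Met: 1 codon.
Ile: 3 codons.
Arg: 6 codons.
Leu: 6 codons.
Lys: 2 codons.
1 × 3 × 6 × 6 × 2 = 216.

216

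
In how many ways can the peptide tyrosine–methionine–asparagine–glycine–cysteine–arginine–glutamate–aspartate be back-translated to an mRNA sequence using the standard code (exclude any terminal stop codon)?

768

Tyr: 2 codons.
Met: 1 codon.
Asn: 2 codons.
Gly: 4 codons.
Cys: 2 codons.
Arg: 6 codons.
Glu: 2 codons.
Asp: 2 codons.
2 × 1 × 2 × 4 × 2 × 6 × 2 × 2 = 768.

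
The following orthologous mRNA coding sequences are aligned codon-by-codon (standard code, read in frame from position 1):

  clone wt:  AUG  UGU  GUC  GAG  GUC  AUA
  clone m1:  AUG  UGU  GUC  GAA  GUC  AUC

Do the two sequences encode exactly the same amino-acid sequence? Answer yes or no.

yes

Codon 1: AUG Met / AUG Met — identical.
Codon 2: UGU Cys / UGU Cys — identical.
Codon 3: GUC Val / GUC Val — identical.
Codon 4: GAG Glu / GAA Glu — synonymous.
Codon 5: GUC Val / GUC Val — identical.
Codon 6: AUA Ile / AUC Ile — synonymous.
Nonsynonymous differences: 0 → same protein.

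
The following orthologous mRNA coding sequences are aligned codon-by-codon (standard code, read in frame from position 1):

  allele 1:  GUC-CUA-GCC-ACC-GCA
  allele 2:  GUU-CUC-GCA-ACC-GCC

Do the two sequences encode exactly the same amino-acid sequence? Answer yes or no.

Codon 1: GUC Val / GUU Val — synonymous.
Codon 2: CUA Leu / CUC Leu — synonymous.
Codon 3: GCC Ala / GCA Ala — synonymous.
Codon 4: ACC Thr / ACC Thr — identical.
Codon 5: GCA Ala / GCC Ala — synonymous.
Nonsynonymous differences: 0 → same protein.

yes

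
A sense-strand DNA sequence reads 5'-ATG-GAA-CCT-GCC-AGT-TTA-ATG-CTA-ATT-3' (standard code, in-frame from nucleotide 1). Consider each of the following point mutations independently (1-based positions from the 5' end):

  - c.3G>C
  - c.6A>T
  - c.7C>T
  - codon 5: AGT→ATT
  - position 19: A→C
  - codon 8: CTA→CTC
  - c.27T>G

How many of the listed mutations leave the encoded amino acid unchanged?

Codon 1: ATG (Met) → ATC (Ile) — missense.
Codon 2: GAA (Glu) → GAT (Asp) — missense.
Codon 3: CCT (Pro) → TCT (Ser) — missense.
Codon 5: AGT (Ser) → ATT (Ile) — missense.
Codon 7: ATG (Met) → CTG (Leu) — missense.
Codon 8: CTA (Leu) → CTC (Leu) — synonymous.
Codon 9: ATT (Ile) → ATG (Met) — missense.
Synonymous: 1 of 7.

1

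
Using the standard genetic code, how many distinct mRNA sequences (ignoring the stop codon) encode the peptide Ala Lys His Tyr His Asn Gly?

512

Ala: 4 codons.
Lys: 2 codons.
His: 2 codons.
Tyr: 2 codons.
His: 2 codons.
Asn: 2 codons.
Gly: 4 codons.
4 × 2 × 2 × 2 × 2 × 2 × 4 = 512.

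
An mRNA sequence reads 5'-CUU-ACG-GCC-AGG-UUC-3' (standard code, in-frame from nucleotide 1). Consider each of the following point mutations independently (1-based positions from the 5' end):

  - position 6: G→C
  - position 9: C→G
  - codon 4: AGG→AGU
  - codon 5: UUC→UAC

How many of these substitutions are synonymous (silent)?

Codon 2: ACG (Thr) → ACC (Thr) — synonymous.
Codon 3: GCC (Ala) → GCG (Ala) — synonymous.
Codon 4: AGG (Arg) → AGU (Ser) — missense.
Codon 5: UUC (Phe) → UAC (Tyr) — missense.
Synonymous: 2 of 4.

2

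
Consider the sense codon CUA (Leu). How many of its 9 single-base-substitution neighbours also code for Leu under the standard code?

4

Position 1: UUA → 1 synonymous.
Position 2: none → 0 synonymous.
Position 3: CUU, CUC, CUG → 3 synonymous.
Total: 1 + 0 + 3 = 4.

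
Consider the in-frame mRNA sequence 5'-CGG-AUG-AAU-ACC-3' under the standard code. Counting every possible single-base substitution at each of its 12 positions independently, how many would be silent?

8

Codon 1 (CGG, Arg): 4 synonymous substitutions.
Codon 2 (AUG, Met): 0 synonymous substitutions.
Codon 3 (AAU, Asn): 1 synonymous substitution.
Codon 4 (ACC, Thr): 3 synonymous substitutions.
Total: 4 + 0 + 1 + 3 = 8.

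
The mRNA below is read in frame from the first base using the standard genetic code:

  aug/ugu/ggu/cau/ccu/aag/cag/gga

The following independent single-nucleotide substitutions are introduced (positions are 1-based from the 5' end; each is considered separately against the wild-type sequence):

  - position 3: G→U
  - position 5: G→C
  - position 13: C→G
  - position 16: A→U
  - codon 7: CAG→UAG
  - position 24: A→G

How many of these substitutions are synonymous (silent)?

1

Codon 1: AUG (Met) → AUU (Ile) — missense.
Codon 2: UGU (Cys) → UCU (Ser) — missense.
Codon 5: CCU (Pro) → GCU (Ala) — missense.
Codon 6: AAG (Lys) → UAG (Stop) — nonsense.
Codon 7: CAG (Gln) → UAG (Stop) — nonsense.
Codon 8: GGA (Gly) → GGG (Gly) — synonymous.
Synonymous: 1 of 6.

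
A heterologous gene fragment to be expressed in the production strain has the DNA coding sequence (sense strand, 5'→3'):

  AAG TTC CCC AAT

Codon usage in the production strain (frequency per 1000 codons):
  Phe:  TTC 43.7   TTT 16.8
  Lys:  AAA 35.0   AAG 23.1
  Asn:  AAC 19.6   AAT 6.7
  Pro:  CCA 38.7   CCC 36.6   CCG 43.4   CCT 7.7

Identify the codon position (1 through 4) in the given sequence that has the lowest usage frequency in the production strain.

Codon 1 AAG (Lys): 23.1 per 1000.
Codon 2 TTC (Phe): 43.7 per 1000.
Codon 3 CCC (Pro): 36.6 per 1000.
Codon 4 AAT (Asn): 6.7 per 1000.
Lowest frequency is 6.7 at codon 4.

4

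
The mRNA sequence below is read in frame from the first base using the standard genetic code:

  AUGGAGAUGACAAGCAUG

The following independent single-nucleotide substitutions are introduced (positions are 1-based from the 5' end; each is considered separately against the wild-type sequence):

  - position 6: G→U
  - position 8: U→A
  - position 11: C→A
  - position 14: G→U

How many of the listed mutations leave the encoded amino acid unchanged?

0

Codon 2: GAG (Glu) → GAU (Asp) — missense.
Codon 3: AUG (Met) → AAG (Lys) — missense.
Codon 4: ACA (Thr) → AAA (Lys) — missense.
Codon 5: AGC (Ser) → AUC (Ile) — missense.
Synonymous: 0 of 4.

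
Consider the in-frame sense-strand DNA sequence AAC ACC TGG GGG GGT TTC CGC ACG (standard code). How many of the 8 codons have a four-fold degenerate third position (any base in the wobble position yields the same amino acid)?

5

Codon 1 AAC (Asn): third position 2-fold.
Codon 2 ACC (Thr): third position 4-fold.
Codon 3 TGG (Trp): third position 1-fold.
Codon 4 GGG (Gly): third position 4-fold.
Codon 5 GGT (Gly): third position 4-fold.
Codon 6 TTC (Phe): third position 2-fold.
Codon 7 CGC (Arg): third position 4-fold.
Codon 8 ACG (Thr): third position 4-fold.
Four-fold degenerate third positions: 5.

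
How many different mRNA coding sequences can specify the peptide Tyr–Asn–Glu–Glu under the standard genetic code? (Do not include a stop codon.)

16

Tyr: 2 codons.
Asn: 2 codons.
Glu: 2 codons.
Glu: 2 codons.
2 × 2 × 2 × 2 = 16.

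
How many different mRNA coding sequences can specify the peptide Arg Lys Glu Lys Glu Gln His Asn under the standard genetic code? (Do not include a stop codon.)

768

Arg: 6 codons.
Lys: 2 codons.
Glu: 2 codons.
Lys: 2 codons.
Glu: 2 codons.
Gln: 2 codons.
His: 2 codons.
Asn: 2 codons.
6 × 2 × 2 × 2 × 2 × 2 × 2 × 2 = 768.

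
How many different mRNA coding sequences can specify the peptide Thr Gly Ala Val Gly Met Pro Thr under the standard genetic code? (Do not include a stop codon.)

16384

Thr: 4 codons.
Gly: 4 codons.
Ala: 4 codons.
Val: 4 codons.
Gly: 4 codons.
Met: 1 codon.
Pro: 4 codons.
Thr: 4 codons.
4 × 4 × 4 × 4 × 4 × 1 × 4 × 4 = 16384.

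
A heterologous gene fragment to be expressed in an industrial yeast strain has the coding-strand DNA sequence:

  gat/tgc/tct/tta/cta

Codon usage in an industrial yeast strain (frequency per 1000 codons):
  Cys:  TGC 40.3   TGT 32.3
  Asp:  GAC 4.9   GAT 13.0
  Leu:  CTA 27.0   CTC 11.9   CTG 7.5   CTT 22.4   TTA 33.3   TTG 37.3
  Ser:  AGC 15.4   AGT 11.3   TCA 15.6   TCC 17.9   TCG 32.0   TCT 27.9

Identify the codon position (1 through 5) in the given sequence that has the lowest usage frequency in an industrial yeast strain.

Codon 1 GAT (Asp): 13.0 per 1000.
Codon 2 TGC (Cys): 40.3 per 1000.
Codon 3 TCT (Ser): 27.9 per 1000.
Codon 4 TTA (Leu): 33.3 per 1000.
Codon 5 CTA (Leu): 27.0 per 1000.
Lowest frequency is 13.0 at codon 1.

1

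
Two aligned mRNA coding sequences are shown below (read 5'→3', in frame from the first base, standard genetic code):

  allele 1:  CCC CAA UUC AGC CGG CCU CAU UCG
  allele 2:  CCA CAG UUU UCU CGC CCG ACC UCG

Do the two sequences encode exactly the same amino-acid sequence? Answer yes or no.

no

Codon 1: CCC Pro / CCA Pro — synonymous.
Codon 2: CAA Gln / CAG Gln — synonymous.
Codon 3: UUC Phe / UUU Phe — synonymous.
Codon 4: AGC Ser / UCU Ser — synonymous.
Codon 5: CGG Arg / CGC Arg — synonymous.
Codon 6: CCU Pro / CCG Pro — synonymous.
Codon 7: CAU His / ACC Thr — nonsynonymous.
Codon 8: UCG Ser / UCG Ser — identical.
Nonsynonymous differences: 1 → different protein.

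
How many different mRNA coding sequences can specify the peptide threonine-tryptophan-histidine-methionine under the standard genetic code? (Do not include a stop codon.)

Thr: 4 codons.
Trp: 1 codon.
His: 2 codons.
Met: 1 codon.
4 × 1 × 2 × 1 = 8.

8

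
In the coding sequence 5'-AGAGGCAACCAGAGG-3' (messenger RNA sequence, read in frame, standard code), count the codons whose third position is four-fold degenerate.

Codon 1 AGA (Arg): third position 2-fold.
Codon 2 GGC (Gly): third position 4-fold.
Codon 3 AAC (Asn): third position 2-fold.
Codon 4 CAG (Gln): third position 2-fold.
Codon 5 AGG (Arg): third position 2-fold.
Four-fold degenerate third positions: 1.

1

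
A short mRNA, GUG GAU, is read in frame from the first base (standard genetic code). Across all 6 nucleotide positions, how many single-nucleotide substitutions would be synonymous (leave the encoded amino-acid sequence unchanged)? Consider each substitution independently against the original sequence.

4

Codon 1 (GUG, Val): 3 synonymous substitutions.
Codon 2 (GAU, Asp): 1 synonymous substitution.
Total: 3 + 1 = 4.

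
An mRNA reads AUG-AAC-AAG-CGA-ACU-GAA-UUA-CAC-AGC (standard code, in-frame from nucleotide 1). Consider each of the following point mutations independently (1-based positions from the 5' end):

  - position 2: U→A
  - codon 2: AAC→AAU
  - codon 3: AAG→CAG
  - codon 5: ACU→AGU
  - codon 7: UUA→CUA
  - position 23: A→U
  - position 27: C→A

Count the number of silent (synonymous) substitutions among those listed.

2

Codon 1: AUG (Met) → AAG (Lys) — missense.
Codon 2: AAC (Asn) → AAU (Asn) — synonymous.
Codon 3: AAG (Lys) → CAG (Gln) — missense.
Codon 5: ACU (Thr) → AGU (Ser) — missense.
Codon 7: UUA (Leu) → CUA (Leu) — synonymous.
Codon 8: CAC (His) → CUC (Leu) — missense.
Codon 9: AGC (Ser) → AGA (Arg) — missense.
Synonymous: 2 of 7.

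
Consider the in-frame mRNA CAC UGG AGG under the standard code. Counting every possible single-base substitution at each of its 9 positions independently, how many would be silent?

3

Codon 1 (CAC, His): 1 synonymous substitution.
Codon 2 (UGG, Trp): 0 synonymous substitutions.
Codon 3 (AGG, Arg): 2 synonymous substitutions.
Total: 1 + 0 + 2 = 3.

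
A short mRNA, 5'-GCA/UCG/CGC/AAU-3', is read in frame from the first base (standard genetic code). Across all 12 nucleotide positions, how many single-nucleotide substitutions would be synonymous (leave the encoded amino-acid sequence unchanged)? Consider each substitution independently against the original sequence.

10

Codon 1 (GCA, Ala): 3 synonymous substitutions.
Codon 2 (UCG, Ser): 3 synonymous substitutions.
Codon 3 (CGC, Arg): 3 synonymous substitutions.
Codon 4 (AAU, Asn): 1 synonymous substitution.
Total: 3 + 3 + 3 + 1 = 10.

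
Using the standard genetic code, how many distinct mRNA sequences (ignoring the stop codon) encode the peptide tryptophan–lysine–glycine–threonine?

Trp: 1 codon.
Lys: 2 codons.
Gly: 4 codons.
Thr: 4 codons.
1 × 2 × 4 × 4 = 32.

32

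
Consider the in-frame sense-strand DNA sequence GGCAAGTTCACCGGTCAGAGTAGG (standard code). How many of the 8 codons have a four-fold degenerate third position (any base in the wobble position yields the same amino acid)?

3

Codon 1 GGC (Gly): third position 4-fold.
Codon 2 AAG (Lys): third position 2-fold.
Codon 3 TTC (Phe): third position 2-fold.
Codon 4 ACC (Thr): third position 4-fold.
Codon 5 GGT (Gly): third position 4-fold.
Codon 6 CAG (Gln): third position 2-fold.
Codon 7 AGT (Ser): third position 2-fold.
Codon 8 AGG (Arg): third position 2-fold.
Four-fold degenerate third positions: 3.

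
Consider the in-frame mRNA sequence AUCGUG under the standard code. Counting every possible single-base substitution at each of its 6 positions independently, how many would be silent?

Codon 1 (AUC, Ile): 2 synonymous substitutions.
Codon 2 (GUG, Val): 3 synonymous substitutions.
Total: 2 + 3 = 5.

5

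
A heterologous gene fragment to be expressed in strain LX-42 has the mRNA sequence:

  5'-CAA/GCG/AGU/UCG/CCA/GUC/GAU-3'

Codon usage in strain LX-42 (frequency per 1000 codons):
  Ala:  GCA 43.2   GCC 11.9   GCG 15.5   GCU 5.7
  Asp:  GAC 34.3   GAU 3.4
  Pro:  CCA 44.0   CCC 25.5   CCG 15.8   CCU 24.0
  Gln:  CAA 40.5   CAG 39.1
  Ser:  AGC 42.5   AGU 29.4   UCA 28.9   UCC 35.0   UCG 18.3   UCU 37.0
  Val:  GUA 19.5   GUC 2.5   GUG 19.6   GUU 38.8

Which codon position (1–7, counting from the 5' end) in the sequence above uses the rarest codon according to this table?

6

Codon 1 CAA (Gln): 40.5 per 1000.
Codon 2 GCG (Ala): 15.5 per 1000.
Codon 3 AGU (Ser): 29.4 per 1000.
Codon 4 UCG (Ser): 18.3 per 1000.
Codon 5 CCA (Pro): 44.0 per 1000.
Codon 6 GUC (Val): 2.5 per 1000.
Codon 7 GAU (Asp): 3.4 per 1000.
Lowest frequency is 2.5 at codon 6.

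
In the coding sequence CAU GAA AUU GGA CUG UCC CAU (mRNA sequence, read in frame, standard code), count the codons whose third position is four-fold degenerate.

Codon 1 CAU (His): third position 2-fold.
Codon 2 GAA (Glu): third position 2-fold.
Codon 3 AUU (Ile): third position 3-fold.
Codon 4 GGA (Gly): third position 4-fold.
Codon 5 CUG (Leu): third position 4-fold.
Codon 6 UCC (Ser): third position 4-fold.
Codon 7 CAU (His): third position 2-fold.
Four-fold degenerate third positions: 3.

3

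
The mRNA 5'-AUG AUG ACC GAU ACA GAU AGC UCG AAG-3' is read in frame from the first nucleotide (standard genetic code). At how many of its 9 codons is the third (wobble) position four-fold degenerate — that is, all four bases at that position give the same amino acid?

3

Codon 1 AUG (Met): third position 1-fold.
Codon 2 AUG (Met): third position 1-fold.
Codon 3 ACC (Thr): third position 4-fold.
Codon 4 GAU (Asp): third position 2-fold.
Codon 5 ACA (Thr): third position 4-fold.
Codon 6 GAU (Asp): third position 2-fold.
Codon 7 AGC (Ser): third position 2-fold.
Codon 8 UCG (Ser): third position 4-fold.
Codon 9 AAG (Lys): third position 2-fold.
Four-fold degenerate third positions: 3.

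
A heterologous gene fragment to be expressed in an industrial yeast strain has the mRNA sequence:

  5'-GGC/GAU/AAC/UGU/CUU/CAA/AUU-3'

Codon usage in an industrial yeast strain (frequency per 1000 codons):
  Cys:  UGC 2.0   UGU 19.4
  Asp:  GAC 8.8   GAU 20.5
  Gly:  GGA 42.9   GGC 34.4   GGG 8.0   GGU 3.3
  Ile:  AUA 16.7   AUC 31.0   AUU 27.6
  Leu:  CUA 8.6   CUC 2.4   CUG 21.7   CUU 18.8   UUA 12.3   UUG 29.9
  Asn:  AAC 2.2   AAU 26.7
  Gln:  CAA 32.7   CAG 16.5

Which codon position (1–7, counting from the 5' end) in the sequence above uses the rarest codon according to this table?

3

Codon 1 GGC (Gly): 34.4 per 1000.
Codon 2 GAU (Asp): 20.5 per 1000.
Codon 3 AAC (Asn): 2.2 per 1000.
Codon 4 UGU (Cys): 19.4 per 1000.
Codon 5 CUU (Leu): 18.8 per 1000.
Codon 6 CAA (Gln): 32.7 per 1000.
Codon 7 AUU (Ile): 27.6 per 1000.
Lowest frequency is 2.2 at codon 3.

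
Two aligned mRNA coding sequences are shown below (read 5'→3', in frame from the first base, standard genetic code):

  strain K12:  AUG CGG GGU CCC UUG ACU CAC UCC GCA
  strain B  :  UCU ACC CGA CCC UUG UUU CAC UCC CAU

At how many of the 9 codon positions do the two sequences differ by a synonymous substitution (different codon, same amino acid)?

Codon 1: AUG Met / UCU Ser — nonsynonymous.
Codon 2: CGG Arg / ACC Thr — nonsynonymous.
Codon 3: GGU Gly / CGA Arg — nonsynonymous.
Codon 4: CCC Pro / CCC Pro — identical.
Codon 5: UUG Leu / UUG Leu — identical.
Codon 6: ACU Thr / UUU Phe — nonsynonymous.
Codon 7: CAC His / CAC His — identical.
Codon 8: UCC Ser / UCC Ser — identical.
Codon 9: GCA Ala / CAU His — nonsynonymous.
Synonymous differences: 0.

0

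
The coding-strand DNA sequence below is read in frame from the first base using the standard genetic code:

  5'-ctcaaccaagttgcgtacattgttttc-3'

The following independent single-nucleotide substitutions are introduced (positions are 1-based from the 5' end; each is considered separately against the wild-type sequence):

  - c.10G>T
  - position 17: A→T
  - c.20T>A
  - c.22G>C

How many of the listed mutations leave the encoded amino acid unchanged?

0

Codon 4: GTT (Val) → TTT (Phe) — missense.
Codon 6: TAC (Tyr) → TTC (Phe) — missense.
Codon 7: ATT (Ile) → AAT (Asn) — missense.
Codon 8: GTT (Val) → CTT (Leu) — missense.
Synonymous: 0 of 4.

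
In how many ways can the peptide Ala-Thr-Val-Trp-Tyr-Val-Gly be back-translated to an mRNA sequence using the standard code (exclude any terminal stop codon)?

Ala: 4 codons.
Thr: 4 codons.
Val: 4 codons.
Trp: 1 codon.
Tyr: 2 codons.
Val: 4 codons.
Gly: 4 codons.
4 × 4 × 4 × 1 × 2 × 4 × 4 = 2048.

2048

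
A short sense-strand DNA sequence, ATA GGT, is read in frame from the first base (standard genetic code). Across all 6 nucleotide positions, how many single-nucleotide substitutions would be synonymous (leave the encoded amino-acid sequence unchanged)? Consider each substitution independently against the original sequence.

Codon 1 (ATA, Ile): 2 synonymous substitutions.
Codon 2 (GGT, Gly): 3 synonymous substitutions.
Total: 2 + 3 = 5.

5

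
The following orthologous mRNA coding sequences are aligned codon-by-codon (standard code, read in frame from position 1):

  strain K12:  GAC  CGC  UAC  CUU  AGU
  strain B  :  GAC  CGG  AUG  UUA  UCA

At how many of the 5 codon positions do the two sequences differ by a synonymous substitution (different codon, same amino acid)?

Codon 1: GAC Asp / GAC Asp — identical.
Codon 2: CGC Arg / CGG Arg — synonymous.
Codon 3: UAC Tyr / AUG Met — nonsynonymous.
Codon 4: CUU Leu / UUA Leu — synonymous.
Codon 5: AGU Ser / UCA Ser — synonymous.
Synonymous differences: 3.

3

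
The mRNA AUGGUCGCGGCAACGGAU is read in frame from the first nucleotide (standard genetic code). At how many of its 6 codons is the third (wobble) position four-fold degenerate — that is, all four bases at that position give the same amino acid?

Codon 1 AUG (Met): third position 1-fold.
Codon 2 GUC (Val): third position 4-fold.
Codon 3 GCG (Ala): third position 4-fold.
Codon 4 GCA (Ala): third position 4-fold.
Codon 5 ACG (Thr): third position 4-fold.
Codon 6 GAU (Asp): third position 2-fold.
Four-fold degenerate third positions: 4.

4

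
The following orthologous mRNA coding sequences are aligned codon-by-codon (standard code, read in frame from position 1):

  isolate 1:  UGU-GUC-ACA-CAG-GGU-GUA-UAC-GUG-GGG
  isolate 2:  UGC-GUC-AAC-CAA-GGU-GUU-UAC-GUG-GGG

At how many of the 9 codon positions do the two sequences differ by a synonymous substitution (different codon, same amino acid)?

Codon 1: UGU Cys / UGC Cys — synonymous.
Codon 2: GUC Val / GUC Val — identical.
Codon 3: ACA Thr / AAC Asn — nonsynonymous.
Codon 4: CAG Gln / CAA Gln — synonymous.
Codon 5: GGU Gly / GGU Gly — identical.
Codon 6: GUA Val / GUU Val — synonymous.
Codon 7: UAC Tyr / UAC Tyr — identical.
Codon 8: GUG Val / GUG Val — identical.
Codon 9: GGG Gly / GGG Gly — identical.
Synonymous differences: 3.

3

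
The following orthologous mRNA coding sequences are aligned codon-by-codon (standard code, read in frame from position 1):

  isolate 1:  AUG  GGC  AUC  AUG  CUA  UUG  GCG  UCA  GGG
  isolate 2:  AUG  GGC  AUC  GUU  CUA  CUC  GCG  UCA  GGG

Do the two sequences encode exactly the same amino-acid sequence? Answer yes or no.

no

Codon 1: AUG Met / AUG Met — identical.
Codon 2: GGC Gly / GGC Gly — identical.
Codon 3: AUC Ile / AUC Ile — identical.
Codon 4: AUG Met / GUU Val — nonsynonymous.
Codon 5: CUA Leu / CUA Leu — identical.
Codon 6: UUG Leu / CUC Leu — synonymous.
Codon 7: GCG Ala / GCG Ala — identical.
Codon 8: UCA Ser / UCA Ser — identical.
Codon 9: GGG Gly / GGG Gly — identical.
Nonsynonymous differences: 1 → different protein.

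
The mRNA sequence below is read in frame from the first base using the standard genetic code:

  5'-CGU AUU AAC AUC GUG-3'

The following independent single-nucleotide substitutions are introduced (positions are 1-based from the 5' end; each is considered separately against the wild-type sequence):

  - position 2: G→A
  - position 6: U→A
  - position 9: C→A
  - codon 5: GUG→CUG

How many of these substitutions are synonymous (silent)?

Codon 1: CGU (Arg) → CAU (His) — missense.
Codon 2: AUU (Ile) → AUA (Ile) — synonymous.
Codon 3: AAC (Asn) → AAA (Lys) — missense.
Codon 5: GUG (Val) → CUG (Leu) — missense.
Synonymous: 1 of 4.

1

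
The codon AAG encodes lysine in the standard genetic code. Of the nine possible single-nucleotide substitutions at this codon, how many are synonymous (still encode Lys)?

1

Position 1: none → 0 synonymous.
Position 2: none → 0 synonymous.
Position 3: AAA → 1 synonymous.
Total: 0 + 0 + 1 = 1.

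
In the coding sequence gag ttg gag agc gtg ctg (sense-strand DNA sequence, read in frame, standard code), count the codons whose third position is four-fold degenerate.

2

Codon 1 GAG (Glu): third position 2-fold.
Codon 2 TTG (Leu): third position 2-fold.
Codon 3 GAG (Glu): third position 2-fold.
Codon 4 AGC (Ser): third position 2-fold.
Codon 5 GTG (Val): third position 4-fold.
Codon 6 CTG (Leu): third position 4-fold.
Four-fold degenerate third positions: 2.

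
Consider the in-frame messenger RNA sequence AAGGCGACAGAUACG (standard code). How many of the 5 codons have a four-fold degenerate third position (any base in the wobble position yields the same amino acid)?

3

Codon 1 AAG (Lys): third position 2-fold.
Codon 2 GCG (Ala): third position 4-fold.
Codon 3 ACA (Thr): third position 4-fold.
Codon 4 GAU (Asp): third position 2-fold.
Codon 5 ACG (Thr): third position 4-fold.
Four-fold degenerate third positions: 3.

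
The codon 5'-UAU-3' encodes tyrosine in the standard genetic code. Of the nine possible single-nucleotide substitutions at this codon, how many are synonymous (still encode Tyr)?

Position 1: none → 0 synonymous.
Position 2: none → 0 synonymous.
Position 3: UAC → 1 synonymous.
Total: 0 + 0 + 1 = 1.

1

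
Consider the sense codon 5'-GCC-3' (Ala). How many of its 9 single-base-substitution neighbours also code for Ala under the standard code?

Position 1: none → 0 synonymous.
Position 2: none → 0 synonymous.
Position 3: GCU, GCA, GCG → 3 synonymous.
Total: 0 + 0 + 3 = 3.

3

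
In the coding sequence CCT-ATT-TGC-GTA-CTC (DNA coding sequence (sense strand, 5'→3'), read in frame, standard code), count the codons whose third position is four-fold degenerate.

3

Codon 1 CCT (Pro): third position 4-fold.
Codon 2 ATT (Ile): third position 3-fold.
Codon 3 TGC (Cys): third position 2-fold.
Codon 4 GTA (Val): third position 4-fold.
Codon 5 CTC (Leu): third position 4-fold.
Four-fold degenerate third positions: 3.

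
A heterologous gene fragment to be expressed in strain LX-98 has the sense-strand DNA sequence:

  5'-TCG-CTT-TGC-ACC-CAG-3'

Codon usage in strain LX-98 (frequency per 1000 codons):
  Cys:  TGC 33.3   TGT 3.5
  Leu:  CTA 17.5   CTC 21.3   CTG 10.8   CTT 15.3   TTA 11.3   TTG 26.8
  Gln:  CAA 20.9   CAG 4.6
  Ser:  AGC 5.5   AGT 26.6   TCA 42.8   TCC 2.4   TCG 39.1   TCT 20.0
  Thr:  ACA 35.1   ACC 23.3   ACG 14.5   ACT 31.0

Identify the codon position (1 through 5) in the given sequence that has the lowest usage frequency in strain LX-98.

5

Codon 1 TCG (Ser): 39.1 per 1000.
Codon 2 CTT (Leu): 15.3 per 1000.
Codon 3 TGC (Cys): 33.3 per 1000.
Codon 4 ACC (Thr): 23.3 per 1000.
Codon 5 CAG (Gln): 4.6 per 1000.
Lowest frequency is 4.6 at codon 5.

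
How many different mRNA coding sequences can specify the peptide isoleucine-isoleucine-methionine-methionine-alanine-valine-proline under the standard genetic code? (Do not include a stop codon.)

Ile: 3 codons.
Ile: 3 codons.
Met: 1 codon.
Met: 1 codon.
Ala: 4 codons.
Val: 4 codons.
Pro: 4 codons.
3 × 3 × 1 × 1 × 4 × 4 × 4 = 576.

576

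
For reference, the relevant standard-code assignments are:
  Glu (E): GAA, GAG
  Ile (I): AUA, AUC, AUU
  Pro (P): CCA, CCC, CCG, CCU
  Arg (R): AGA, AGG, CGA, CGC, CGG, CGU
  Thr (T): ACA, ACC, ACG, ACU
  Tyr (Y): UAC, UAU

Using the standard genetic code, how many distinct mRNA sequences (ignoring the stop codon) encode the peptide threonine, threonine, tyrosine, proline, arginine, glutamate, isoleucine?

4608

Thr: 4 codons.
Thr: 4 codons.
Tyr: 2 codons.
Pro: 4 codons.
Arg: 6 codons.
Glu: 2 codons.
Ile: 3 codons.
4 × 4 × 2 × 4 × 6 × 2 × 3 = 4608.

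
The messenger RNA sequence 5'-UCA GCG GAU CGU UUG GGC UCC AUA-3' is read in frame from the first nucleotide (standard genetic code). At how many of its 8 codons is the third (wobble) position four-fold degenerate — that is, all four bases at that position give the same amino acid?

Codon 1 UCA (Ser): third position 4-fold.
Codon 2 GCG (Ala): third position 4-fold.
Codon 3 GAU (Asp): third position 2-fold.
Codon 4 CGU (Arg): third position 4-fold.
Codon 5 UUG (Leu): third position 2-fold.
Codon 6 GGC (Gly): third position 4-fold.
Codon 7 UCC (Ser): third position 4-fold.
Codon 8 AUA (Ile): third position 3-fold.
Four-fold degenerate third positions: 5.

5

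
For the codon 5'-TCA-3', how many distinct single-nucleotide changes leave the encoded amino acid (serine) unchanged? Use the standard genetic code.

3

Position 1: none → 0 synonymous.
Position 2: none → 0 synonymous.
Position 3: TCT, TCC, TCG → 3 synonymous.
Total: 0 + 0 + 3 = 3.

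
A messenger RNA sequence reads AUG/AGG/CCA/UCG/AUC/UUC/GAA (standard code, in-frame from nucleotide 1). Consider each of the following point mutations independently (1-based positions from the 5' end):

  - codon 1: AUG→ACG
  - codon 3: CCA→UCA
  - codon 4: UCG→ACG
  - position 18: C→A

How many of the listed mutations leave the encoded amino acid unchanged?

Codon 1: AUG (Met) → ACG (Thr) — missense.
Codon 3: CCA (Pro) → UCA (Ser) — missense.
Codon 4: UCG (Ser) → ACG (Thr) — missense.
Codon 6: UUC (Phe) → UUA (Leu) — missense.
Synonymous: 0 of 4.

0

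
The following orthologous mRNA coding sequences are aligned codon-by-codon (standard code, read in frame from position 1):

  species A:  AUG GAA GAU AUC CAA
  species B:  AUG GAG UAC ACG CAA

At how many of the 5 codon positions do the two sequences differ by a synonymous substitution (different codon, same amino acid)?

Codon 1: AUG Met / AUG Met — identical.
Codon 2: GAA Glu / GAG Glu — synonymous.
Codon 3: GAU Asp / UAC Tyr — nonsynonymous.
Codon 4: AUC Ile / ACG Thr — nonsynonymous.
Codon 5: CAA Gln / CAA Gln — identical.
Synonymous differences: 1.

1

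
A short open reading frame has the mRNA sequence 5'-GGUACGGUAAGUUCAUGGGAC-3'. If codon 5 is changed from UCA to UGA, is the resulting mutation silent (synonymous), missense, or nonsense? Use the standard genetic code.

Position 14 falls in codon 5: UCA → Ser.
After the substitution the codon is UGA → Stop.
The new codon is a stop codon, so this is a nonsense mutation.

nonsense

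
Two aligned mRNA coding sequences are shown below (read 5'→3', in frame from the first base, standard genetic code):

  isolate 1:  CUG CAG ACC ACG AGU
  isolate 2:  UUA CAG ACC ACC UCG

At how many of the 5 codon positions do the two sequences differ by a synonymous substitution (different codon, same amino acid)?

3

Codon 1: CUG Leu / UUA Leu — synonymous.
Codon 2: CAG Gln / CAG Gln — identical.
Codon 3: ACC Thr / ACC Thr — identical.
Codon 4: ACG Thr / ACC Thr — synonymous.
Codon 5: AGU Ser / UCG Ser — synonymous.
Synonymous differences: 3.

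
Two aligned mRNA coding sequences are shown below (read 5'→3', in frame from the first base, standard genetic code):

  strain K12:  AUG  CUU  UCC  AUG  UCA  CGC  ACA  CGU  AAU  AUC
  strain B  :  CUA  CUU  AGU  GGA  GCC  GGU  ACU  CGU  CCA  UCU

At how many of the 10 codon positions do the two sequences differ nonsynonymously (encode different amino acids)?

6

Codon 1: AUG Met / CUA Leu — nonsynonymous.
Codon 2: CUU Leu / CUU Leu — identical.
Codon 3: UCC Ser / AGU Ser — synonymous.
Codon 4: AUG Met / GGA Gly — nonsynonymous.
Codon 5: UCA Ser / GCC Ala — nonsynonymous.
Codon 6: CGC Arg / GGU Gly — nonsynonymous.
Codon 7: ACA Thr / ACU Thr — synonymous.
Codon 8: CGU Arg / CGU Arg — identical.
Codon 9: AAU Asn / CCA Pro — nonsynonymous.
Codon 10: AUC Ile / UCU Ser — nonsynonymous.
Nonsynonymous differences: 6.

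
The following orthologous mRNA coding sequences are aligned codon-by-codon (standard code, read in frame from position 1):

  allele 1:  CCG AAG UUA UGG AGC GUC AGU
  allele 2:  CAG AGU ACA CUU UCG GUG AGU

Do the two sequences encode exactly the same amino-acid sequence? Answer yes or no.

no

Codon 1: CCG Pro / CAG Gln — nonsynonymous.
Codon 2: AAG Lys / AGU Ser — nonsynonymous.
Codon 3: UUA Leu / ACA Thr — nonsynonymous.
Codon 4: UGG Trp / CUU Leu — nonsynonymous.
Codon 5: AGC Ser / UCG Ser — synonymous.
Codon 6: GUC Val / GUG Val — synonymous.
Codon 7: AGU Ser / AGU Ser — identical.
Nonsynonymous differences: 4 → different protein.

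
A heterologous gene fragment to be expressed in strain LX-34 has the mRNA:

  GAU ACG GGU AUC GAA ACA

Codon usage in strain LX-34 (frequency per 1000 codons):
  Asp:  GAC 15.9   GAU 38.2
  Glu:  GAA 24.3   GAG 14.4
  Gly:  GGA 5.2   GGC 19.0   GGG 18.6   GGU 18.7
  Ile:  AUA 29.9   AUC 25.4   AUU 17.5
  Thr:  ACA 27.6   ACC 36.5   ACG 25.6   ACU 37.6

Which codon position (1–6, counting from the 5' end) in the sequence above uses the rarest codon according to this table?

3

Codon 1 GAU (Asp): 38.2 per 1000.
Codon 2 ACG (Thr): 25.6 per 1000.
Codon 3 GGU (Gly): 18.7 per 1000.
Codon 4 AUC (Ile): 25.4 per 1000.
Codon 5 GAA (Glu): 24.3 per 1000.
Codon 6 ACA (Thr): 27.6 per 1000.
Lowest frequency is 18.7 at codon 3.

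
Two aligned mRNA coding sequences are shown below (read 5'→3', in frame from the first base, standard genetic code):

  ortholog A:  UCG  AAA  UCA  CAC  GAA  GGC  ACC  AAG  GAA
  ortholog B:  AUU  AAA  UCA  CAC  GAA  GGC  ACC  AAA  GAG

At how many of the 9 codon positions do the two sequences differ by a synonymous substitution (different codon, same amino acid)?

Codon 1: UCG Ser / AUU Ile — nonsynonymous.
Codon 2: AAA Lys / AAA Lys — identical.
Codon 3: UCA Ser / UCA Ser — identical.
Codon 4: CAC His / CAC His — identical.
Codon 5: GAA Glu / GAA Glu — identical.
Codon 6: GGC Gly / GGC Gly — identical.
Codon 7: ACC Thr / ACC Thr — identical.
Codon 8: AAG Lys / AAA Lys — synonymous.
Codon 9: GAA Glu / GAG Glu — synonymous.
Synonymous differences: 2.

2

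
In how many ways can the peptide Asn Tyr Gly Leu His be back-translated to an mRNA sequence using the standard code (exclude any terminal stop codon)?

192

Asn: 2 codons.
Tyr: 2 codons.
Gly: 4 codons.
Leu: 6 codons.
His: 2 codons.
2 × 2 × 4 × 6 × 2 = 192.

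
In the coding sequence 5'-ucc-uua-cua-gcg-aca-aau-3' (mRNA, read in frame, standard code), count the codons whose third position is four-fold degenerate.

Codon 1 UCC (Ser): third position 4-fold.
Codon 2 UUA (Leu): third position 2-fold.
Codon 3 CUA (Leu): third position 4-fold.
Codon 4 GCG (Ala): third position 4-fold.
Codon 5 ACA (Thr): third position 4-fold.
Codon 6 AAU (Asn): third position 2-fold.
Four-fold degenerate third positions: 4.

4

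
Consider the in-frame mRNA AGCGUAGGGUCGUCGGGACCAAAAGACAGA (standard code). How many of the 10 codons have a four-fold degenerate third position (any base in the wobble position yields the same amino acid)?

Codon 1 AGC (Ser): third position 2-fold.
Codon 2 GUA (Val): third position 4-fold.
Codon 3 GGG (Gly): third position 4-fold.
Codon 4 UCG (Ser): third position 4-fold.
Codon 5 UCG (Ser): third position 4-fold.
Codon 6 GGA (Gly): third position 4-fold.
Codon 7 CCA (Pro): third position 4-fold.
Codon 8 AAA (Lys): third position 2-fold.
Codon 9 GAC (Asp): third position 2-fold.
Codon 10 AGA (Arg): third position 2-fold.
Four-fold degenerate third positions: 6.

6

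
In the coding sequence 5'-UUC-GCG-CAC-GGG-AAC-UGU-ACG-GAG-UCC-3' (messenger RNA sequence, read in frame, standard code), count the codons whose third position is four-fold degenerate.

Codon 1 UUC (Phe): third position 2-fold.
Codon 2 GCG (Ala): third position 4-fold.
Codon 3 CAC (His): third position 2-fold.
Codon 4 GGG (Gly): third position 4-fold.
Codon 5 AAC (Asn): third position 2-fold.
Codon 6 UGU (Cys): third position 2-fold.
Codon 7 ACG (Thr): third position 4-fold.
Codon 8 GAG (Glu): third position 2-fold.
Codon 9 UCC (Ser): third position 4-fold.
Four-fold degenerate third positions: 4.

4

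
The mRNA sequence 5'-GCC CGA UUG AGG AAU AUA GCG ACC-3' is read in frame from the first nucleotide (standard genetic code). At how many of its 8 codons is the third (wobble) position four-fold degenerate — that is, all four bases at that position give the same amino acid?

Codon 1 GCC (Ala): third position 4-fold.
Codon 2 CGA (Arg): third position 4-fold.
Codon 3 UUG (Leu): third position 2-fold.
Codon 4 AGG (Arg): third position 2-fold.
Codon 5 AAU (Asn): third position 2-fold.
Codon 6 AUA (Ile): third position 3-fold.
Codon 7 GCG (Ala): third position 4-fold.
Codon 8 ACC (Thr): third position 4-fold.
Four-fold degenerate third positions: 4.

4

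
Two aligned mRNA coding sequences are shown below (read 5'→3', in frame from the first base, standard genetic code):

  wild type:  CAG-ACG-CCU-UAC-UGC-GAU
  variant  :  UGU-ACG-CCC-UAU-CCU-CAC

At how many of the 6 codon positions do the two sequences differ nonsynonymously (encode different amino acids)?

3

Codon 1: CAG Gln / UGU Cys — nonsynonymous.
Codon 2: ACG Thr / ACG Thr — identical.
Codon 3: CCU Pro / CCC Pro — synonymous.
Codon 4: UAC Tyr / UAU Tyr — synonymous.
Codon 5: UGC Cys / CCU Pro — nonsynonymous.
Codon 6: GAU Asp / CAC His — nonsynonymous.
Nonsynonymous differences: 3.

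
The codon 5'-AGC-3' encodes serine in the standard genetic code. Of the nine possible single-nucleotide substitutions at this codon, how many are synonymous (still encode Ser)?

Position 1: none → 0 synonymous.
Position 2: none → 0 synonymous.
Position 3: AGU → 1 synonymous.
Total: 0 + 0 + 1 = 1.

1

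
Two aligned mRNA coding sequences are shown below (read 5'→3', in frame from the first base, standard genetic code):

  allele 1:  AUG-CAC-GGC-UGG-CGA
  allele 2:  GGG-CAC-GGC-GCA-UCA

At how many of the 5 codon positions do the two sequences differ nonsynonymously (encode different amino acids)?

Codon 1: AUG Met / GGG Gly — nonsynonymous.
Codon 2: CAC His / CAC His — identical.
Codon 3: GGC Gly / GGC Gly — identical.
Codon 4: UGG Trp / GCA Ala — nonsynonymous.
Codon 5: CGA Arg / UCA Ser — nonsynonymous.
Nonsynonymous differences: 3.

3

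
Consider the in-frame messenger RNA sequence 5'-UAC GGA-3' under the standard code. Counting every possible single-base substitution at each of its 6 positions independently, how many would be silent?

Codon 1 (UAC, Tyr): 1 synonymous substitution.
Codon 2 (GGA, Gly): 3 synonymous substitutions.
Total: 1 + 3 = 4.

4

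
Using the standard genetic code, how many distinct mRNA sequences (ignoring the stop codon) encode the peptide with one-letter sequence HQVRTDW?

768

His: 2 codons.
Gln: 2 codons.
Val: 4 codons.
Arg: 6 codons.
Thr: 4 codons.
Asp: 2 codons.
Trp: 1 codon.
2 × 2 × 4 × 6 × 4 × 2 × 1 = 768.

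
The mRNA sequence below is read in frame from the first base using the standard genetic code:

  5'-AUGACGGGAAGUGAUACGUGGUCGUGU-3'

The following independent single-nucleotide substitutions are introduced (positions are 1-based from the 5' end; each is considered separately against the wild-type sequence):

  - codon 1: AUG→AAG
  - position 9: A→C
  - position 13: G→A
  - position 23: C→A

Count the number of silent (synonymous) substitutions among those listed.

1

Codon 1: AUG (Met) → AAG (Lys) — missense.
Codon 3: GGA (Gly) → GGC (Gly) — synonymous.
Codon 5: GAU (Asp) → AAU (Asn) — missense.
Codon 8: UCG (Ser) → UAG (Stop) — nonsense.
Synonymous: 1 of 4.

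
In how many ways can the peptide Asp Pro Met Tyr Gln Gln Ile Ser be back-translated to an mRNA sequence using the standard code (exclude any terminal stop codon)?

Asp: 2 codons.
Pro: 4 codons.
Met: 1 codon.
Tyr: 2 codons.
Gln: 2 codons.
Gln: 2 codons.
Ile: 3 codons.
Ser: 6 codons.
2 × 4 × 1 × 2 × 2 × 2 × 3 × 6 = 1152.

1152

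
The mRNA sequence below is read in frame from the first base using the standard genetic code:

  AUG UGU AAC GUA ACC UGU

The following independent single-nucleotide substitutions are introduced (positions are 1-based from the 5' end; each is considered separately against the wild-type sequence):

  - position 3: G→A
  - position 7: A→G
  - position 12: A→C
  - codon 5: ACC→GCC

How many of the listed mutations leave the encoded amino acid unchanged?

Codon 1: AUG (Met) → AUA (Ile) — missense.
Codon 3: AAC (Asn) → GAC (Asp) — missense.
Codon 4: GUA (Val) → GUC (Val) — synonymous.
Codon 5: ACC (Thr) → GCC (Ala) — missense.
Synonymous: 1 of 4.

1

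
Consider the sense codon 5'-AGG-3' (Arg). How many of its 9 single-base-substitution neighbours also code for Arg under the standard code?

2

Position 1: CGG → 1 synonymous.
Position 2: none → 0 synonymous.
Position 3: AGA → 1 synonymous.
Total: 1 + 0 + 1 = 2.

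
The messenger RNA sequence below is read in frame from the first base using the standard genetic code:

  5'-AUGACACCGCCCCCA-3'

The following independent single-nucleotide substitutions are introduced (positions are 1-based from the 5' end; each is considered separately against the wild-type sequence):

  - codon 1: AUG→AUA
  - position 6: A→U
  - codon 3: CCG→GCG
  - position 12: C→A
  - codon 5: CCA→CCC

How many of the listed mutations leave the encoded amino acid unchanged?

Codon 1: AUG (Met) → AUA (Ile) — missense.
Codon 2: ACA (Thr) → ACU (Thr) — synonymous.
Codon 3: CCG (Pro) → GCG (Ala) — missense.
Codon 4: CCC (Pro) → CCA (Pro) — synonymous.
Codon 5: CCA (Pro) → CCC (Pro) — synonymous.
Synonymous: 3 of 5.

3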